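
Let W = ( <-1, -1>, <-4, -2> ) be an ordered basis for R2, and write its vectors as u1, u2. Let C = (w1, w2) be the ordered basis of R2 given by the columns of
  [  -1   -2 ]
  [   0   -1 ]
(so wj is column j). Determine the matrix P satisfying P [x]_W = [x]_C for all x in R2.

[[-1, 0], [1, 2]]

Let M have columns uj and N have columns wj. Then for every x, N [x]_C = x = M [x]_W, so P = N^(-1) M.
Since det N = 1, N^(-1) has integer entries; multiplying gives P = [[-1, 0], [1, 2]].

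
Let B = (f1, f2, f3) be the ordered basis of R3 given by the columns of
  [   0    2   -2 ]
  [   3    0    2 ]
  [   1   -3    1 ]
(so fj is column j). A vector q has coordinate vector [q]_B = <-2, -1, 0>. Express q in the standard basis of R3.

<-2, -6, 1>

q = M [q]_B, where M has columns f1, ..., f3.
Carrying out the matrix-vector product, q = <-2, -6, 1>.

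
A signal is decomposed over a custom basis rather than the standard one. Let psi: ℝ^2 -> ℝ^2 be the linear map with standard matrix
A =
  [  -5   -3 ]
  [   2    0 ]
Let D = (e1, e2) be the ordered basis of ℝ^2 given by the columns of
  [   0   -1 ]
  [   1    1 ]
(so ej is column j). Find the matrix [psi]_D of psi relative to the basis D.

[[-3, 0], [3, -2]]

The j-th column of [psi]_D is [psi(ej)]_D.
psi(e1) = A e1 = (-3, 0) = -3e1 + 3e2, so column 1 is (-3, 3).
Repeating for e2 and assembling the columns gives [[-3, 0], [3, -2]].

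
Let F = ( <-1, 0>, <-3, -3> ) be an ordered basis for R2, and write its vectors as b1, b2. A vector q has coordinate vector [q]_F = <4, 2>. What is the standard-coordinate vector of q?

<-10, -6>

The coordinates say q = 4b1 + 2b2; adding the scaled basis vectors gives <-10, -6>.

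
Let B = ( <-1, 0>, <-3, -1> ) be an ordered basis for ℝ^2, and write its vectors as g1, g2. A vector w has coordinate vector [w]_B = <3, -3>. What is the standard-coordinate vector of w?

w = M [w]_B, where M has columns g1, g2.
Carrying out the matrix-vector product, w = <6, 3>.

<6, 3>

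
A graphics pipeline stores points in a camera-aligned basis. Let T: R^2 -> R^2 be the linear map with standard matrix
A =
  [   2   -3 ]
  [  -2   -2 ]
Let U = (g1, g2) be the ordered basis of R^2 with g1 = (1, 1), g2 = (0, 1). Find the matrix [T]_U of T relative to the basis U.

The j-th column of [T]_U is [T(gj)]_U.
T(g1) = A g1 = (-1, -4) = -g1 - 3g2, so column 1 is (-1, -3).
Repeating for g2 and assembling the columns gives [[-1, -3], [-3, 1]].

[[-1, -3], [-3, 1]]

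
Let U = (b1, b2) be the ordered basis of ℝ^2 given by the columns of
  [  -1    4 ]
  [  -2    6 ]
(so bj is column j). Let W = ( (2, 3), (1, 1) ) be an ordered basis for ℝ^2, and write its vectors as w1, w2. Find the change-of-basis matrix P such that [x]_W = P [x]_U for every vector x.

Take x = bj: its U-coordinates are the j-th standard unit vector, so P e_j — column j of P — equals [bj]_W.
b1 = -w1 + w2, giving column 1 = (-1, 1); repeating for each j gives P = [[-1, 2], [1, 0]].

[[-1, 2], [1, 0]]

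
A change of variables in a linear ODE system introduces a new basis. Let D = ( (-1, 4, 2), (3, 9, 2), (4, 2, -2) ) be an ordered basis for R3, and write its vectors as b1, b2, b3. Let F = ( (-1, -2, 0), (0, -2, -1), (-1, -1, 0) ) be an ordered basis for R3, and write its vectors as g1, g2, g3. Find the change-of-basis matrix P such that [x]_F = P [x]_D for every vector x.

Take x = bj: its D-coordinates are the j-th standard unit vector, so P e_j — column j of P — equals [bj]_F.
b1 = -g1 - 2g2 + 2g3, giving column 1 = (-1, -2, 2); repeating for each j gives P = [[-1, -2, -2], [-2, -2, 2], [2, -1, -2]].

[[-1, -2, -2], [-2, -2, 2], [2, -1, -2]]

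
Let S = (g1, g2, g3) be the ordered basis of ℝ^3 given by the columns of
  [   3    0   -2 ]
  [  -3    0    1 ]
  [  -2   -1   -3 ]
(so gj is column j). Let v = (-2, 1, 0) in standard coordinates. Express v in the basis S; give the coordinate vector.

(0, -3, 1)

We seek scalars with c_1 g1 + ... + c_3 g3 = v; equivalently solve M c = v where the columns of M are g1, ..., g3.
Gaussian elimination on [M | v] yields c = (0, -3, 1).
Check: 0·g1 - 3g2 + g3 = (-2, 1, 0).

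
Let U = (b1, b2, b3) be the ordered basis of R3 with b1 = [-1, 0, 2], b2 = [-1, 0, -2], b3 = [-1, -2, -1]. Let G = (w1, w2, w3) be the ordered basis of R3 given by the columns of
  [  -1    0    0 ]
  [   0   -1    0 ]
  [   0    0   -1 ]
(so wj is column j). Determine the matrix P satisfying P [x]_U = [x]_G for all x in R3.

Column j of P is [bj]_G, since P maps U-coordinates to G-coordinates.
Expressing b1 in G: b1 = w1 + 0·w2 - 2w3, so column 1 of P is [1, 0, -2].
Doing the same for each bj gives P = [[1, 1, 1], [0, 0, 2], [-2, 2, 1]].

[[1, 1, 1], [0, 0, 2], [-2, 2, 1]]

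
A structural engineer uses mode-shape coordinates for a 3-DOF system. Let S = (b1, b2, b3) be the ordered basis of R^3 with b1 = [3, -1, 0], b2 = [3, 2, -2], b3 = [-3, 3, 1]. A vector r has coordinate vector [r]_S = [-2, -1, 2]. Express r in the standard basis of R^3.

[-15, 6, 4]

The coordinates say r = -2b1 - b2 + 2b3; adding the scaled basis vectors gives [-15, 6, 4].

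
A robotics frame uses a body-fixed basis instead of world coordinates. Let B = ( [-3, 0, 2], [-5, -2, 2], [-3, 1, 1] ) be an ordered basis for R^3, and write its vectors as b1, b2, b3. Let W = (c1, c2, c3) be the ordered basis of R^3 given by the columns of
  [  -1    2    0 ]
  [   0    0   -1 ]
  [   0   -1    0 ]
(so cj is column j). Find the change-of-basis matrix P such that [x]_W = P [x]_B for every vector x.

Take x = bj: its B-coordinates are the j-th standard unit vector, so P e_j — column j of P — equals [bj]_W.
b1 = -c1 - 2c2 + 0·c3, giving column 1 = [-1, -2, 0]; repeating for each j gives P = [[-1, 1, 1], [-2, -2, -1], [0, 2, -1]].

[[-1, 1, 1], [-2, -2, -1], [0, 2, -1]]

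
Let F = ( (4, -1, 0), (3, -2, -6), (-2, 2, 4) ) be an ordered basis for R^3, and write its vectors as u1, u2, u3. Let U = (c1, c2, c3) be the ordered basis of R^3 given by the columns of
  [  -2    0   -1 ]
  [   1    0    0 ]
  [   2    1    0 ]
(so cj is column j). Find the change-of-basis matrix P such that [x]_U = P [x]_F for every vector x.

Let M have columns uj and N have columns cj. Then for every x, N [x]_U = x = M [x]_F, so P = N^(-1) M.
Since det N = -1, N^(-1) has integer entries; multiplying gives P = [[-1, -2, 2], [2, -2, 0], [-2, 1, -2]].

[[-1, -2, 2], [2, -2, 0], [-2, 1, -2]]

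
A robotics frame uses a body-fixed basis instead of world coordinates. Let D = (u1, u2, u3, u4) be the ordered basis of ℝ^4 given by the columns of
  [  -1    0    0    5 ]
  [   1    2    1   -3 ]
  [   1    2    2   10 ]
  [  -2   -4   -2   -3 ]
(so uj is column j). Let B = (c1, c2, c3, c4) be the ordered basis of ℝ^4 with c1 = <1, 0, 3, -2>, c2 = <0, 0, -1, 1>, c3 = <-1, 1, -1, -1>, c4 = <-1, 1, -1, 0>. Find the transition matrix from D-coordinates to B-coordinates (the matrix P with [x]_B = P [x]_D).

Column j of P is [uj]_B, since P maps D-coordinates to B-coordinates.
Expressing u1 in B: u1 = 0·c1 - 2c2 + 0·c3 + c4, so column 1 of P is <0, -2, 0, 1>.
Doing the same for each uj gives P = [[0, 2, 1, 2], [-2, 2, 0, -1], [0, 2, 0, -2], [1, 0, 1, -1]].

[[0, 2, 1, 2], [-2, 2, 0, -1], [0, 2, 0, -2], [1, 0, 1, -1]]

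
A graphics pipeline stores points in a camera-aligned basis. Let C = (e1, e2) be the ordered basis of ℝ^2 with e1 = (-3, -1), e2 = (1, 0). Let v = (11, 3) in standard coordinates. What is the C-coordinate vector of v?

We seek scalars with c_1 e1 + c_2 e2 = v; equivalently solve M c = v where the columns of M are e1, e2.
System: -3c_1 + c_2 = 11, -c_1 + 0c_2 = 3; solving gives c_1 = -3, c_2 = 2.
Check: -3e1 + 2e2 = (11, 3).

(-3, 2)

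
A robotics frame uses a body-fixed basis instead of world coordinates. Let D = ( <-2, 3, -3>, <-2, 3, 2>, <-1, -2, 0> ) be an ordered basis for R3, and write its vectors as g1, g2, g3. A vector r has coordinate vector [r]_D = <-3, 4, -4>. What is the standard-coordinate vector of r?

The coordinates say r = -3g1 + 4g2 - 4g3; adding the scaled basis vectors gives <2, 11, 17>.

<2, 11, 17>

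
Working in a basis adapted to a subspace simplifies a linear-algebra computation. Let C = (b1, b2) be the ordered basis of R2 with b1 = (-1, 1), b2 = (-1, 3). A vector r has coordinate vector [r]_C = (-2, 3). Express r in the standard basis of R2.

(-1, 7)

By definition r = -2b1 + 3b2.
Summing componentwise gives (-1, 7).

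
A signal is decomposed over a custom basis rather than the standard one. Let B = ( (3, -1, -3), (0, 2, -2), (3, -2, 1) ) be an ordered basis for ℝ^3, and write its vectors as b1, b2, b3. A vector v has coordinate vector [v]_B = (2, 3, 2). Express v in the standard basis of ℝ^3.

(12, 0, -10)

v = M [v]_B, where M has columns b1, ..., b3.
Carrying out the matrix-vector product, v = (12, 0, -10).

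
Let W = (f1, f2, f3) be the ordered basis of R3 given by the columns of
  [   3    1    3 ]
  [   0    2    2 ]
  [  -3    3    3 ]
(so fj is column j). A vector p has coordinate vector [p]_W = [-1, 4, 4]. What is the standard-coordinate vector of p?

[13, 16, 27]

p = M [p]_W, where M has columns f1, ..., f3.
Carrying out the matrix-vector product, p = [13, 16, 27].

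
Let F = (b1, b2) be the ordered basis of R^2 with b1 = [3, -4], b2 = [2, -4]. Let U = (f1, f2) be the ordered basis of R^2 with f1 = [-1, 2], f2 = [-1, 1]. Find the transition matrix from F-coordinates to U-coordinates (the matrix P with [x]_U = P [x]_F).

[[-1, -2], [-2, 0]]

Take x = bj: its F-coordinates are the j-th standard unit vector, so P e_j — column j of P — equals [bj]_U.
b1 = -f1 - 2f2, giving column 1 = [-1, -2]; repeating for each j gives P = [[-1, -2], [-2, 0]].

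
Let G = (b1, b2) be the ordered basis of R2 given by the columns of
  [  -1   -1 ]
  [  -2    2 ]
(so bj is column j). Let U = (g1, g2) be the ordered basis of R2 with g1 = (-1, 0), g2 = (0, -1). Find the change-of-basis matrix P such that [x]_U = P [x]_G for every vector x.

[[1, 1], [2, -2]]

Let M have columns bj and N have columns gj. Then for every x, N [x]_U = x = M [x]_G, so P = N^(-1) M.
Since det N = 1, N^(-1) has integer entries; multiplying gives P = [[1, 1], [2, -2]].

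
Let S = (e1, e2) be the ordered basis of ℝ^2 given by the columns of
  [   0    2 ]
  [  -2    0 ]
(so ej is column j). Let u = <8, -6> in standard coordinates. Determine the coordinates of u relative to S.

<3, 4>

[u]_S is the unique c with M c = u, where M has columns e1, e2.
System: 0c_1 + 2c_2 = 8, -2c_1 + 0c_2 = -6; solving gives c_1 = 3, c_2 = 4.
Check: 3e1 + 4e2 = <8, -6>.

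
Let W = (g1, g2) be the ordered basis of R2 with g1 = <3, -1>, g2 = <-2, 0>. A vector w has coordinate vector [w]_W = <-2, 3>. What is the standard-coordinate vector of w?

<-12, 2>

w = M [w]_W, where M has columns g1, g2.
Carrying out the matrix-vector product, w = <-12, 2>.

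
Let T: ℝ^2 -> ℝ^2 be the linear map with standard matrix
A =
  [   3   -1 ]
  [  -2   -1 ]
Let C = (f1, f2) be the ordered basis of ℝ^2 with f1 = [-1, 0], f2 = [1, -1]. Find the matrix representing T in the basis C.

[[1, -3], [-2, 1]]

The j-th column of [T]_C is [T(fj)]_C.
T(f1) = A f1 = [-3, 2] = f1 - 2f2, so column 1 is [1, -2].
Repeating for f2 and assembling the columns gives [[1, -3], [-2, 1]].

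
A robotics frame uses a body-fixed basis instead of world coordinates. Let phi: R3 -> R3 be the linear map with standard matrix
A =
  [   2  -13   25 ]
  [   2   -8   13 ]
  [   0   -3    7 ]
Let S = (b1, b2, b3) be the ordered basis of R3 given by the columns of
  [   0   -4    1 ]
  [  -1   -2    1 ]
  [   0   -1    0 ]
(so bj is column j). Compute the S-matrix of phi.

[[-1, 0, 1], [-3, 1, 3], [1, -3, 1]]

Let P have columns b1, ..., b3. Then [phi]_S = P^(-1) A P.
Here det P = 1, so P^(-1) is integer; computing A P first and then P^(-1)(A P) gives [[-1, 0, 1], [-3, 1, 3], [1, -3, 1]].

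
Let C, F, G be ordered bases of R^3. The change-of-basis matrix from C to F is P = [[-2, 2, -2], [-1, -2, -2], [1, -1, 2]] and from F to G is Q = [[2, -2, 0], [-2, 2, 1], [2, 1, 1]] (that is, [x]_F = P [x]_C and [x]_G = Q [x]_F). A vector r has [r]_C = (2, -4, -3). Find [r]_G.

Apply P to get F-coordinates (-6, 12, 0), then Q to get G-coordinates.
The result is [r]_G = (-36, 36, 0).

(-36, 36, 0)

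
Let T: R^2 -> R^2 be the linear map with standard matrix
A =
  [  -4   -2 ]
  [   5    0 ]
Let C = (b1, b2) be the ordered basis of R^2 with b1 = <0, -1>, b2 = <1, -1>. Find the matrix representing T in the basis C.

With P the matrix whose columns are b1, b2, [T]_C = P^(-1) A P.
Column by column: T(b1) = A b1 = <2, 0>; its C-coordinates <-2, 2> give column 1.
Continuing for each basis vector yields [T]_C = [[-2, -3], [2, -2]].

[[-2, -3], [2, -2]]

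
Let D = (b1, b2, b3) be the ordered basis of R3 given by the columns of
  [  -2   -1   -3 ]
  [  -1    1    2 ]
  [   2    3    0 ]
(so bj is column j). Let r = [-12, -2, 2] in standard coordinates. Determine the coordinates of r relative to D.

Write r = c_1 b1 + ... + c_3 b3 and solve for the c_i.
Row-reducing the augmented matrix [M | r] gives c = (4, -2, 2).
Check: 4b1 - 2b2 + 2b3 = [-12, -2, 2].

[4, -2, 2]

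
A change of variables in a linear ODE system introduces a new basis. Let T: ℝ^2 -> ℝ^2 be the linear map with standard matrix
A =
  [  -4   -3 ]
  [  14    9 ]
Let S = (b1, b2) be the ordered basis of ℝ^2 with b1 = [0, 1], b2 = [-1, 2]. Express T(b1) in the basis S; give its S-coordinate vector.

[3, 3]

Column 1 of [T]_S is the S-coordinate vector of T(b1).
In standard coordinates T(b1) = A b1 = [-3, 9].
Converting to S: [-3, 9] = 3b1 + 3b2, so the coordinate vector is [3, 3].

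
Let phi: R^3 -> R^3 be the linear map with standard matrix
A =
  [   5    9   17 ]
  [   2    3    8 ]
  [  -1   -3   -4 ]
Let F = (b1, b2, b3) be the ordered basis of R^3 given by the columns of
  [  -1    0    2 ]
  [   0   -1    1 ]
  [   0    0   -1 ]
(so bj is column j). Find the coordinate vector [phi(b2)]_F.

(3, 0, -3)

Compute phi(b2) = A b2 = (-9, -3, 3) in standard coordinates.
Then write this in F-coordinates: solve for y in y_1 b1 + ... + y_3 b3 = (-9, -3, 3).
This gives y = (3, 0, -3), which is column 2 of [phi]_F.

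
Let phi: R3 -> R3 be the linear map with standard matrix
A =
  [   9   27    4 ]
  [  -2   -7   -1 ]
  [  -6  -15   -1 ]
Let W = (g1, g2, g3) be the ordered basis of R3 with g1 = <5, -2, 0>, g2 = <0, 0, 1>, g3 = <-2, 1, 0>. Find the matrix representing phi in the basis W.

With P the matrix whose columns are g1, ..., g3, [phi]_W = P^(-1) A P.
Column by column: phi(g1) = A g1 = <-9, 4, 0>; its W-coordinates <-1, 0, 2> give column 1.
Continuing for each basis vector yields [phi]_W = [[-1, 2, 3], [0, -1, -3], [2, 3, 3]].

[[-1, 2, 3], [0, -1, -3], [2, 3, 3]]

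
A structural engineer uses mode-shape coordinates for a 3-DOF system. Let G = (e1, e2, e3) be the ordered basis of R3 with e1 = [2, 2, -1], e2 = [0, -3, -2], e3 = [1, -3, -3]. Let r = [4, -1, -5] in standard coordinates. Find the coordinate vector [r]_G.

[r]_G is the unique c with M c = r, where M has columns e1, ..., e3.
Row-reducing the augmented matrix [M | r] gives c = (1, -1, 2).
Check: e1 - e2 + 2e3 = [4, -1, -5].

[1, -1, 2]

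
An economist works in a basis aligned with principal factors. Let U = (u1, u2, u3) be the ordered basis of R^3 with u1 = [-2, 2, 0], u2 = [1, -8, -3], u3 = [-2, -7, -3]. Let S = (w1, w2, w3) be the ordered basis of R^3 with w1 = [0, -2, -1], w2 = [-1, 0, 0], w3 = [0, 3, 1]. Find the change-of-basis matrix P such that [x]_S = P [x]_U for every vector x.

Column j of P is [uj]_S, since P maps U-coordinates to S-coordinates.
Expressing u1 in S: u1 = 2w1 + 2w2 + 2w3, so column 1 of P is [2, 2, 2].
Doing the same for each uj gives P = [[2, 1, 2], [2, -1, 2], [2, -2, -1]].

[[2, 1, 2], [2, -1, 2], [2, -2, -1]]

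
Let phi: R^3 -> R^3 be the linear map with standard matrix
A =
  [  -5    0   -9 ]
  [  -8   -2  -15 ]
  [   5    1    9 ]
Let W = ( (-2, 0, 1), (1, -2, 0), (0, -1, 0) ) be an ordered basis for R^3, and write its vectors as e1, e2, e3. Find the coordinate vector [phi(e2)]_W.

Compute phi(e2) = A e2 = (-5, -4, 3) in standard coordinates.
Then write this in W-coordinates: solve for y in y_1 e1 + ... + y_3 e3 = (-5, -4, 3).
This gives y = (3, 1, 2), which is column 2 of [phi]_W.

(3, 1, 2)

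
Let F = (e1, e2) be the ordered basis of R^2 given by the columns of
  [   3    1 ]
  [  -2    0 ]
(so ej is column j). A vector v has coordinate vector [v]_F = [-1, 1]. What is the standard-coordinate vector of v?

By definition v = -e1 + e2.
Summing componentwise gives [-2, 2].

[-2, 2]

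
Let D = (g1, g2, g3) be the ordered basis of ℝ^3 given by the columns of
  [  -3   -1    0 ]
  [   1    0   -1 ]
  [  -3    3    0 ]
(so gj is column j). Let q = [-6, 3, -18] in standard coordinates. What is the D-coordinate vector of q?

[3, -3, 0]

[q]_D is the unique c with M c = q, where M has columns g1, ..., g3.
Gaussian elimination on [M | q] yields c = (3, -3, 0).
Check: 3g1 - 3g2 + 0·g3 = [-6, 3, -18].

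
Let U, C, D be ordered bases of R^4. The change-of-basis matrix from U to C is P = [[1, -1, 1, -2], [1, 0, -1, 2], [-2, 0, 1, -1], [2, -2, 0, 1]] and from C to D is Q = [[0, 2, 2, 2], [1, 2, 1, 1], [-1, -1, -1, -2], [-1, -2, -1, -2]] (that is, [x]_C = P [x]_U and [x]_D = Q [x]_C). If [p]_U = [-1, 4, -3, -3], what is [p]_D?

Composing the changes, [p]_D = Q P [p]_U.
Q P = [[2, -4, 0, 4], [3, -3, 0, 2], [-4, 5, -1, -1], [-5, 5, 0, -3]]; applying this to [-1, 4, -3, -3] gives [-30, -21, 30, 34].

[-30, -21, 30, 34]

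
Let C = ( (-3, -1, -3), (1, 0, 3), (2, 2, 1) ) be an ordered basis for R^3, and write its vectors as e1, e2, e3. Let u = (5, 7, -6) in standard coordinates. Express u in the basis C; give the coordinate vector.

[u]_C is the unique c with M c = u, where M has columns e1, ..., e3.
Row-reducing the augmented matrix [M | u] gives c = (-1, -4, 3).
Check: -e1 - 4e2 + 3e3 = (5, 7, -6).

(-1, -4, 3)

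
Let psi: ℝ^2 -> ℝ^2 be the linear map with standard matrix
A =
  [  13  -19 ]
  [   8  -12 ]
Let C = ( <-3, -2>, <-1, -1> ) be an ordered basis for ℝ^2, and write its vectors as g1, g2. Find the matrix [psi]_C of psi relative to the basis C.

Let P have columns g1, g2. Then [psi]_C = P^(-1) A P.
Here det P = 1, so P^(-1) is integer; computing A P first and then P^(-1)(A P) gives [[1, -2], [-2, 0]].

[[1, -2], [-2, 0]]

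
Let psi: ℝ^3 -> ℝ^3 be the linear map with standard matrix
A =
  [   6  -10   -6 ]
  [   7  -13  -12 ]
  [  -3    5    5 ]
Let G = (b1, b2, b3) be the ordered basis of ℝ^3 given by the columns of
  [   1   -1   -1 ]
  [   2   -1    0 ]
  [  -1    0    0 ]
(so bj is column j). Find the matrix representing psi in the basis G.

[[-2, 2, -3], [3, -2, 1], [3, 0, 2]]

The j-th column of [psi]_G is [psi(bj)]_G.
psi(b1) = A b1 = <-8, -7, 2> = -2b1 + 3b2 + 3b3, so column 1 is <-2, 3, 3>.
Repeating for b2, b3 and assembling the columns gives [[-2, 2, -3], [3, -2, 1], [3, 0, 2]].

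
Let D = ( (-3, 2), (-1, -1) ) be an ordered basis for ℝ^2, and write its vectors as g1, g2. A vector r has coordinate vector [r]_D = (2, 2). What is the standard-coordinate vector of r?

r = M [r]_D, where M has columns g1, g2.
Carrying out the matrix-vector product, r = (-8, 2).

(-8, 2)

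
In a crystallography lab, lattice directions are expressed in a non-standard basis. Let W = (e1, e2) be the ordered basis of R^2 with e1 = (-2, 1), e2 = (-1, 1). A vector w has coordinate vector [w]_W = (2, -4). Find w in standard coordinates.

w = M [w]_W, where M has columns e1, e2.
Carrying out the matrix-vector product, w = (0, -2).

(0, -2)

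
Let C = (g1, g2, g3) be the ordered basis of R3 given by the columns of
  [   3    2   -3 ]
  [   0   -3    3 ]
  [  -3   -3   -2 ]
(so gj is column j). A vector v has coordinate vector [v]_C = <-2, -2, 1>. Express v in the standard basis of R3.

v = M [v]_C, where M has columns g1, ..., g3.
Carrying out the matrix-vector product, v = <-13, 9, 10>.

<-13, 9, 10>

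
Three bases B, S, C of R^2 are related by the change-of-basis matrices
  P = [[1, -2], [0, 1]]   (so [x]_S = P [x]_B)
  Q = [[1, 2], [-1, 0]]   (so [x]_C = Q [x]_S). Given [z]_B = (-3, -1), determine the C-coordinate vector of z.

Apply P to get S-coordinates (-1, -1), then Q to get C-coordinates.
The result is [z]_C = (-3, 1).

(-3, 1)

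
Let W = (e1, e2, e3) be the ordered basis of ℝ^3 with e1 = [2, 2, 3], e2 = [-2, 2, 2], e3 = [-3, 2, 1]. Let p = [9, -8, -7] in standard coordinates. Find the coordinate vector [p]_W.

We seek scalars with c_1 e1 + ... + c_3 e3 = p; equivalently solve M c = p where the columns of M are e1, ..., e3.
Gaussian elimination on [M | p] yields c = (0, -3, -1).
Check: 0·e1 - 3e2 - e3 = [9, -8, -7].

[0, -3, -1]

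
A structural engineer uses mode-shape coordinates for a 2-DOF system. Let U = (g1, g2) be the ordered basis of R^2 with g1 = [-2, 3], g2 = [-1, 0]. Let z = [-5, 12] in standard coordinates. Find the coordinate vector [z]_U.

[4, -3]

We seek scalars with c_1 g1 + c_2 g2 = z; equivalently solve M c = z where the columns of M are g1, g2.
System: -2c_1 - c_2 = -5, 3c_1 + 0c_2 = 12; solving gives c_1 = 4, c_2 = -3.
Check: 4g1 - 3g2 = [-5, 12].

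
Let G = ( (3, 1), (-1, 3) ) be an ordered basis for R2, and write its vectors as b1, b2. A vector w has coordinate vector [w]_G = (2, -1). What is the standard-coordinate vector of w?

w = M [w]_G, where M has columns b1, b2.
Carrying out the matrix-vector product, w = (7, -1).

(7, -1)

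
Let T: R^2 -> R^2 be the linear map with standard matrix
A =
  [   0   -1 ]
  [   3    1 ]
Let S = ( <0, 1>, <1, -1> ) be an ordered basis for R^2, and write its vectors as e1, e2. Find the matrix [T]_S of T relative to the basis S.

[[0, 3], [-1, 1]]

With P the matrix whose columns are e1, e2, [T]_S = P^(-1) A P.
Column by column: T(e1) = A e1 = <-1, 1>; its S-coordinates <0, -1> give column 1.
Continuing for each basis vector yields [T]_S = [[0, 3], [-1, 1]].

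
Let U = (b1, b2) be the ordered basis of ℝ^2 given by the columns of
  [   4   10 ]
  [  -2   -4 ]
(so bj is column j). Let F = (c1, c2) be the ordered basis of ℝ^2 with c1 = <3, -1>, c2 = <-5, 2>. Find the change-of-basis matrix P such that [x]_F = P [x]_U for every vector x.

Let M have columns bj and N have columns cj. Then for every x, N [x]_F = x = M [x]_U, so P = N^(-1) M.
Since det N = 1, N^(-1) has integer entries; multiplying gives P = [[-2, 0], [-2, -2]].

[[-2, 0], [-2, -2]]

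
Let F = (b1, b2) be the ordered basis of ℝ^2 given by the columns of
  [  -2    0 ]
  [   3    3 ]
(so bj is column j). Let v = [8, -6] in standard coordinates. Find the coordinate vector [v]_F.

[-4, 2]

We seek scalars with c_1 b1 + c_2 b2 = v; equivalently solve M c = v where the columns of M are b1, b2.
System: -2c_1 + 0c_2 = 8, 3c_1 + 3c_2 = -6; solving gives c_1 = -4, c_2 = 2.
Check: -4b1 + 2b2 = [8, -6].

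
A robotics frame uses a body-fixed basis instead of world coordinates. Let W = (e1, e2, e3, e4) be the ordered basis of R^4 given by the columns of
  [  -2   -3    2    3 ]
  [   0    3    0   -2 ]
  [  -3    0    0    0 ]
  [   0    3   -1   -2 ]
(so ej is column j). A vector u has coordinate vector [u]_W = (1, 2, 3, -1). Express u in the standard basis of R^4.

By definition u = e1 + 2e2 + 3e3 - e4.
Summing componentwise gives (-5, 8, -3, 5).

(-5, 8, -3, 5)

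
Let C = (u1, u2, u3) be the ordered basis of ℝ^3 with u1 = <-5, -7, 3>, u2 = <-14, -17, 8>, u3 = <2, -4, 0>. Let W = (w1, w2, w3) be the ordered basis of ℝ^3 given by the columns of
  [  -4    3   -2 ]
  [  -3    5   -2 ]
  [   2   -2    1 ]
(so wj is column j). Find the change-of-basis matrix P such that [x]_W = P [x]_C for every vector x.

[[0, 1, -2], [-1, -2, -2], [1, 2, 0]]

Take x = uj: its C-coordinates are the j-th standard unit vector, so P e_j — column j of P — equals [uj]_W.
u1 = 0·w1 - w2 + w3, giving column 1 = <0, -1, 1>; repeating for each j gives P = [[0, 1, -2], [-1, -2, -2], [1, 2, 0]].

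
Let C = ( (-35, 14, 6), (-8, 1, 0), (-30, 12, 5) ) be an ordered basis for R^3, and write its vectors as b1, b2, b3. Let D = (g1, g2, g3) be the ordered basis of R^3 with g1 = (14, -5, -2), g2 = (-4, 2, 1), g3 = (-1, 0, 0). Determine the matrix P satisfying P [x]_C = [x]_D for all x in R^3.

[[-2, -1, -2], [2, -2, 1], [-1, 2, -2]]

Let M have columns bj and N have columns gj. Then for every x, N [x]_D = x = M [x]_C, so P = N^(-1) M.
Since det N = 1, N^(-1) has integer entries; multiplying gives P = [[-2, -1, -2], [2, -2, 1], [-1, 2, -2]].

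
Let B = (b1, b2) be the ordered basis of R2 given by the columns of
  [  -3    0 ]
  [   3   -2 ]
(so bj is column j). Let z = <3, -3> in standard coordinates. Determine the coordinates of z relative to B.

We seek scalars with c_1 b1 + c_2 b2 = z; equivalently solve M c = z where the columns of M are b1, b2.
System: -3c_1 + 0c_2 = 3, 3c_1 - 2c_2 = -3; solving gives c_1 = -1, c_2 = 0.
Check: -b1 + 0·b2 = <3, -3>.

<-1, 0>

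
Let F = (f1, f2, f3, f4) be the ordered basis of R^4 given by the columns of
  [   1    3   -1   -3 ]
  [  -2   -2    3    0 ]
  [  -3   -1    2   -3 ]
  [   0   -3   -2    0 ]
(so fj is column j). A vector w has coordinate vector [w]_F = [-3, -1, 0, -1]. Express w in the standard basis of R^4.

By definition w = -3f1 - f2 + 0·f3 - f4.
Summing componentwise gives [-3, 8, 13, 3].

[-3, 8, 13, 3]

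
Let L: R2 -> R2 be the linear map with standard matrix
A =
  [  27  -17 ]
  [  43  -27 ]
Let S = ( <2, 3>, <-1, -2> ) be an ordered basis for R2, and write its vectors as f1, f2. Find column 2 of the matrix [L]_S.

Compute L(f2) = A f2 = <7, 11> in standard coordinates.
Then write this in S-coordinates: solve for y in y_1 f1 + y_2 f2 = <7, 11>.
This gives y = <3, -1>, which is column 2 of [L]_S.

<3, -1>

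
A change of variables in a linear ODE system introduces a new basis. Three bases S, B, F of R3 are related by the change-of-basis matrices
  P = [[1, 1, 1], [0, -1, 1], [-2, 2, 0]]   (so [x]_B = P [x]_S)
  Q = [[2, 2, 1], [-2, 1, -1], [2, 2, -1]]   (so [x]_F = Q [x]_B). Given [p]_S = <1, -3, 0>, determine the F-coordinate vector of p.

<-6, 15, 10>

Apply P to get B-coordinates <-2, 3, -8>, then Q to get F-coordinates.
The result is [p]_F = <-6, 15, 10>.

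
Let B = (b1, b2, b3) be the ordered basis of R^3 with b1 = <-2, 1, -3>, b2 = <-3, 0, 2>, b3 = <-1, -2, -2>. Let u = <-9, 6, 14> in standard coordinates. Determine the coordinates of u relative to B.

<0, 4, -3>

[u]_B is the unique c with M c = u, where M has columns b1, ..., b3.
Row-reducing the augmented matrix [M | u] gives c = (0, 4, -3).
Check: 0·b1 + 4b2 - 3b3 = <-9, 6, 14>.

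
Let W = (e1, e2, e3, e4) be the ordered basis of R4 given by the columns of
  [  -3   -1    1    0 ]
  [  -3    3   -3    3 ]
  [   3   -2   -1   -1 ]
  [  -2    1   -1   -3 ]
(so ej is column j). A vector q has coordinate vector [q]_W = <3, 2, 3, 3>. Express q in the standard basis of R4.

<-8, -3, -1, -16>

The coordinates say q = 3e1 + 2e2 + 3e3 + 3e4; adding the scaled basis vectors gives <-8, -3, -1, -16>.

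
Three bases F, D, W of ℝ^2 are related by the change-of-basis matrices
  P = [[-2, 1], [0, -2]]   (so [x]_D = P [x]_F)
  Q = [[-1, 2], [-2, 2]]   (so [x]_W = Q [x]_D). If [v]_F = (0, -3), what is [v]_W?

First [v]_D = P [v]_F = (-3, 6).
Then [v]_W = Q [v]_D = (15, 18).

(15, 18)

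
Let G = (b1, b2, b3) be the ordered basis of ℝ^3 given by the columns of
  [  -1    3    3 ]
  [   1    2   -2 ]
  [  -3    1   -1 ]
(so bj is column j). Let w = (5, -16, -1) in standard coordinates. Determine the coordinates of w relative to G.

(-2, -3, 4)

[w]_G is the unique c with M c = w, where M has columns b1, ..., b3.
Solving this 3x3 system gives c = (-2, -3, 4).
Check: -2b1 - 3b2 + 4b3 = (5, -16, -1).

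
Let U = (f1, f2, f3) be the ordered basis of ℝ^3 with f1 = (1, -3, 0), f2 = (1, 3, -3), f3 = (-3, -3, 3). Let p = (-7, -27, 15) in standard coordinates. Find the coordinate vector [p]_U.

Write p = c_1 f1 + ... + c_3 f3 and solve for the c_i.
Row-reducing the augmented matrix [M | p] gives c = (4, -2, 3).
Check: 4f1 - 2f2 + 3f3 = (-7, -27, 15).

(4, -2, 3)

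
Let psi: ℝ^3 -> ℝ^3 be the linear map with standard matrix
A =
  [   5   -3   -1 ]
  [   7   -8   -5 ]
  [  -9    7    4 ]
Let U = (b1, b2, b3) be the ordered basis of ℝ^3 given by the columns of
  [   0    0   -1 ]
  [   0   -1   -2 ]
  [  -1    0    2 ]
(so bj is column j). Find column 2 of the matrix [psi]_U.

Compute psi(b2) = A b2 = <3, 8, -7> in standard coordinates.
Then write this in U-coordinates: solve for y in y_1 b1 + ... + y_3 b3 = <3, 8, -7>.
This gives y = <1, -2, -3>, which is column 2 of [psi]_U.

<1, -2, -3>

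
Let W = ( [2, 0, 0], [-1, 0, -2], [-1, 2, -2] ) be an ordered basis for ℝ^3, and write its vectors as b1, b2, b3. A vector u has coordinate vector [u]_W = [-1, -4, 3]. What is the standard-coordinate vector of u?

[-1, 6, 2]

By definition u = -b1 - 4b2 + 3b3.
Summing componentwise gives [-1, 6, 2].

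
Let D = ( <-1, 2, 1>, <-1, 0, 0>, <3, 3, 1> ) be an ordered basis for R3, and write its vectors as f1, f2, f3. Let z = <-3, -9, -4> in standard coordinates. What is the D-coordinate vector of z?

<-3, 3, -1>

Write z = c_1 f1 + ... + c_3 f3 and solve for the c_i.
Gaussian elimination on [M | z] yields c = (-3, 3, -1).
Check: -3f1 + 3f2 - f3 = <-3, -9, -4>.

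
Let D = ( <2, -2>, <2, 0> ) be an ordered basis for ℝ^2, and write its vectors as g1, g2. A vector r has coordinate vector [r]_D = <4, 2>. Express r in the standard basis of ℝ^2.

<12, -8>

By definition r = 4g1 + 2g2.
Summing componentwise gives <12, -8>.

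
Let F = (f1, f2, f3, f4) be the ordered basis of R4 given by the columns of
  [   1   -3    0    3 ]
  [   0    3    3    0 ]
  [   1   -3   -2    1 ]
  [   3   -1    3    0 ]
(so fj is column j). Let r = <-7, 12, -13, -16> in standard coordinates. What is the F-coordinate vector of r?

<-4, 4, 0, 3>

Write r = c_1 f1 + ... + c_4 f4 and solve for the c_i.
Gaussian elimination on [M | r] yields c = (-4, 4, 0, 3).
Check: -4f1 + 4f2 + 0·f3 + 3f4 = <-7, 12, -13, -16>.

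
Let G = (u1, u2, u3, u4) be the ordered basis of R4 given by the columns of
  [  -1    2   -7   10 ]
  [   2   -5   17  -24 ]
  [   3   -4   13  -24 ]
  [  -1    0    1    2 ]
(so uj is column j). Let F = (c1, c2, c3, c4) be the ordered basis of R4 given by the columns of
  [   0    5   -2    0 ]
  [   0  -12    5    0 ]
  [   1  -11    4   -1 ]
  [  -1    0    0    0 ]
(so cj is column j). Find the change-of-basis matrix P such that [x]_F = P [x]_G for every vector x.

[[1, 0, -1, -2], [-1, 0, -1, 2], [-2, -1, 1, 0], [1, 0, 1, 0]]

Let M have columns uj and N have columns cj. Then for every x, N [x]_F = x = M [x]_G, so P = N^(-1) M.
Since det N = -1, N^(-1) has integer entries; multiplying gives P = [[1, 0, -1, -2], [-1, 0, -1, 2], [-2, -1, 1, 0], [1, 0, 1, 0]].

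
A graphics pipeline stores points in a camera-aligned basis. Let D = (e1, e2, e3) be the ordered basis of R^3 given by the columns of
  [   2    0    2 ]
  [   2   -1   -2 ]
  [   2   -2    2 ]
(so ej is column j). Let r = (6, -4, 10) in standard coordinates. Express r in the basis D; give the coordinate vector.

(0, -2, 3)

We seek scalars with c_1 e1 + ... + c_3 e3 = r; equivalently solve M c = r where the columns of M are e1, ..., e3.
Gaussian elimination on [M | r] yields c = (0, -2, 3).
Check: 0·e1 - 2e2 + 3e3 = (6, -4, 10).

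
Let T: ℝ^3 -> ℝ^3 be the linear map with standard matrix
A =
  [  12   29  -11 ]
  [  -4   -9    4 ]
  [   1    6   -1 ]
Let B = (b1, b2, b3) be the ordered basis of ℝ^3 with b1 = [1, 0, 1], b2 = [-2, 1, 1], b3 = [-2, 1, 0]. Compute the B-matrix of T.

The j-th column of [T]_B is [T(bj)]_B.
T(b1) = A b1 = [1, 0, 0] = b1 - b2 + b3, so column 1 is [1, -1, 1].
Repeating for b2, b3 and assembling the columns gives [[1, 0, 3], [-1, 3, 1], [1, 0, -2]].

[[1, 0, 3], [-1, 3, 1], [1, 0, -2]]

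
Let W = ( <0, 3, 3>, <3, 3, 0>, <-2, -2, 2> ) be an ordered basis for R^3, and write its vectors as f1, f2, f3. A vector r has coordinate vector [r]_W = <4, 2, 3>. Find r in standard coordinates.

<0, 12, 18>

The coordinates say r = 4f1 + 2f2 + 3f3; adding the scaled basis vectors gives <0, 12, 18>.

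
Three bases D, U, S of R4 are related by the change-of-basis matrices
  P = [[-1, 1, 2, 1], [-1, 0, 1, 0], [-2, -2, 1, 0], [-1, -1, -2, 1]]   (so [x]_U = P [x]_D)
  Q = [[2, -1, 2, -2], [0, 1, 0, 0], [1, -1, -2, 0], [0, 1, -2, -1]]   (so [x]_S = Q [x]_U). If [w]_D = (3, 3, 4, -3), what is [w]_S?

(27, 1, 20, 34)

Apply P to get U-coordinates (5, 1, -8, -17), then Q to get S-coordinates.
The result is [w]_S = (27, 1, 20, 34).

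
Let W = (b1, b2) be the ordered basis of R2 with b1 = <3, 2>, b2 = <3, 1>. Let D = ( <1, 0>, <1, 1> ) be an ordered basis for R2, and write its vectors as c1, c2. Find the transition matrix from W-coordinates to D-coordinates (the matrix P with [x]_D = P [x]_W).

Take x = bj: its W-coordinates are the j-th standard unit vector, so P e_j — column j of P — equals [bj]_D.
b1 = c1 + 2c2, giving column 1 = <1, 2>; repeating for each j gives P = [[1, 2], [2, 1]].

[[1, 2], [2, 1]]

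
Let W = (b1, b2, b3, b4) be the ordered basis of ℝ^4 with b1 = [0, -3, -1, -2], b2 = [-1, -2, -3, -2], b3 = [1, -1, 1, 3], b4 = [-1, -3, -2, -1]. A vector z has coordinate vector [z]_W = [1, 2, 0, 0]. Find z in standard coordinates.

The coordinates say z = b1 + 2b2 + 0·b3 + 0·b4; adding the scaled basis vectors gives [-2, -7, -7, -6].

[-2, -7, -7, -6]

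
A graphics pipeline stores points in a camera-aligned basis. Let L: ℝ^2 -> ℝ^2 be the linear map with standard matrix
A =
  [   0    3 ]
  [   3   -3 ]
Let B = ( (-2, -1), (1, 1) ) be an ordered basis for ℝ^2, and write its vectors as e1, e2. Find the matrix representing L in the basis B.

With P the matrix whose columns are e1, e2, [L]_B = P^(-1) A P.
Column by column: L(e1) = A e1 = (-3, -3); its B-coordinates (0, -3) give column 1.
Continuing for each basis vector yields [L]_B = [[0, -3], [-3, -3]].

[[0, -3], [-3, -3]]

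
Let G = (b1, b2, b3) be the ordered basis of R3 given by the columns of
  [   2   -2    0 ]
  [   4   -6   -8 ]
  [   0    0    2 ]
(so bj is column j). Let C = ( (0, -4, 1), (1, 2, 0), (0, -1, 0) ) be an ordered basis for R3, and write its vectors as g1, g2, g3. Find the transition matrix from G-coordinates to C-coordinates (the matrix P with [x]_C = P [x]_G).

[[0, 0, 2], [2, -2, 0], [0, 2, 0]]

Let M have columns bj and N have columns gj. Then for every x, N [x]_C = x = M [x]_G, so P = N^(-1) M.
Since det N = -1, N^(-1) has integer entries; multiplying gives P = [[0, 0, 2], [2, -2, 0], [0, 2, 0]].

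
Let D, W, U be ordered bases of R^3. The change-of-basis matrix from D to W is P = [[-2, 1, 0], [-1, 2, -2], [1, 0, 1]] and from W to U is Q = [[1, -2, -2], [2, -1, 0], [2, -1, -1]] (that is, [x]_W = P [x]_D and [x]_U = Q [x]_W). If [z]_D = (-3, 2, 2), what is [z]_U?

Composing the changes, [z]_U = Q P [z]_D.
Q P = [[-2, -3, 2], [-3, 0, 2], [-4, 0, 1]]; applying this to (-3, 2, 2) gives (4, 13, 14).

(4, 13, 14)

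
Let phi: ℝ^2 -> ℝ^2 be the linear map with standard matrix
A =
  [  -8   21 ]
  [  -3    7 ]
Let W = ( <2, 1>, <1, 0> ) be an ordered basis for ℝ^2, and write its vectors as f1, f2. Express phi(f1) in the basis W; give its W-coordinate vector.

Compute phi(f1) = A f1 = <5, 1> in standard coordinates.
Then write this in W-coordinates: solve for y in y_1 f1 + y_2 f2 = <5, 1>.
This gives y = <1, 3>, which is column 1 of [phi]_W.

<1, 3>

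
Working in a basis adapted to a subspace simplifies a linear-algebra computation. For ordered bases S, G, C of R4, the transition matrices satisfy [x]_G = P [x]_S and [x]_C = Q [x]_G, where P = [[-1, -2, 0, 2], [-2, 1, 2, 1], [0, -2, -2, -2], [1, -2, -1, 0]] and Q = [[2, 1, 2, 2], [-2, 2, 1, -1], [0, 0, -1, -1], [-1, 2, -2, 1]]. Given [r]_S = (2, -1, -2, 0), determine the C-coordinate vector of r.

(15, -18, -12, -24)

Apply P to get G-coordinates (0, -9, 6, 6), then Q to get C-coordinates.
The result is [r]_C = (15, -18, -12, -24).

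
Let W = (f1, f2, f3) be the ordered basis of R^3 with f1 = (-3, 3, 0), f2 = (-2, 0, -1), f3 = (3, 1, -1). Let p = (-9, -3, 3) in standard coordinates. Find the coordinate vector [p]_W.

We seek scalars with c_1 f1 + ... + c_3 f3 = p; equivalently solve M c = p where the columns of M are f1, ..., f3.
Gaussian elimination on [M | p] yields c = (0, 0, -3).
Check: 0·f1 + 0·f2 - 3f3 = (-9, -3, 3).

(0, 0, -3)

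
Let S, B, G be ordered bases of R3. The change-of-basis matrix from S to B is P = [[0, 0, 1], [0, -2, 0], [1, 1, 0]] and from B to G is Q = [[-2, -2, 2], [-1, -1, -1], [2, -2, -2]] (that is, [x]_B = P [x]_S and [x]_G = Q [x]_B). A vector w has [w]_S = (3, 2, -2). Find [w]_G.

(22, 1, -6)

First [w]_B = P [w]_S = (-2, -4, 5).
Then [w]_G = Q [w]_B = (22, 1, -6).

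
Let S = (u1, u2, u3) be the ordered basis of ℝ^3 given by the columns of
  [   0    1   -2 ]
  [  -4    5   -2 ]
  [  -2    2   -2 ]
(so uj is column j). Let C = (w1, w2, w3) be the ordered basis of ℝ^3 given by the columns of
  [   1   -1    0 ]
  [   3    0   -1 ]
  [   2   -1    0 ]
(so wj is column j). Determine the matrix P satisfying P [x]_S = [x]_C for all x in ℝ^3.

Take x = uj: its S-coordinates are the j-th standard unit vector, so P e_j — column j of P — equals [uj]_C.
u1 = -2w1 - 2w2 - 2w3, giving column 1 = (-2, -2, -2); repeating for each j gives P = [[-2, 1, 0], [-2, 0, 2], [-2, -2, 2]].

[[-2, 1, 0], [-2, 0, 2], [-2, -2, 2]]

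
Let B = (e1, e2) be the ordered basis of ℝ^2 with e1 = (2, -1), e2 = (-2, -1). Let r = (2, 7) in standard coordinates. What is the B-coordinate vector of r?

(-3, -4)

Write r = c_1 e1 + c_2 e2 and solve for the c_i.
System: 2c_1 - 2c_2 = 2, -c_1 - c_2 = 7; solving gives c_1 = -3, c_2 = -4.
Check: -3e1 - 4e2 = (2, 7).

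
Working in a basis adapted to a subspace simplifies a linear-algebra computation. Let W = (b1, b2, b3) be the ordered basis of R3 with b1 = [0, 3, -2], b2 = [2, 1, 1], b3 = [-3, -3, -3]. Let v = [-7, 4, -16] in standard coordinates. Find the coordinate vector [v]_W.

[4, 1, 3]

[v]_W is the unique c with M c = v, where M has columns b1, ..., b3.
Gaussian elimination on [M | v] yields c = (4, 1, 3).
Check: 4b1 + b2 + 3b3 = [-7, 4, -16].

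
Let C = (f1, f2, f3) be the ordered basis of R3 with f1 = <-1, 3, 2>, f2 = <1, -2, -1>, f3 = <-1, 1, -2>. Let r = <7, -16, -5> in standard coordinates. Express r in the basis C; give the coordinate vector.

<-4, 1, -2>

Write r = c_1 f1 + ... + c_3 f3 and solve for the c_i.
Solving this 3x3 system gives c = (-4, 1, -2).
Check: -4f1 + f2 - 2f3 = <7, -16, -5>.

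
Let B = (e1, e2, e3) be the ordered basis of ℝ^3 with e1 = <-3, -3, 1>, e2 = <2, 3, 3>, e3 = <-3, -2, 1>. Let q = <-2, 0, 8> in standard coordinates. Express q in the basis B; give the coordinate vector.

Write q = c_1 e1 + ... + c_3 e3 and solve for the c_i.
Row-reducing the augmented matrix [M | q] gives c = (2, 2, 0).
Check: 2e1 + 2e2 + 0·e3 = <-2, 0, 8>.

<2, 2, 0>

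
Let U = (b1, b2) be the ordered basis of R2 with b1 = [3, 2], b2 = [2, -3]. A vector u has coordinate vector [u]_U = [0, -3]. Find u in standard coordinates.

[-6, 9]

u = M [u]_U, where M has columns b1, b2.
Carrying out the matrix-vector product, u = [-6, 9].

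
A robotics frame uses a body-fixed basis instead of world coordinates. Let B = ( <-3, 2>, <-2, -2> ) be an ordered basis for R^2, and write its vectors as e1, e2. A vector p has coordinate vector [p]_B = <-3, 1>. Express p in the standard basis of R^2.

By definition p = -3e1 + e2.
Summing componentwise gives <7, -8>.

<7, -8>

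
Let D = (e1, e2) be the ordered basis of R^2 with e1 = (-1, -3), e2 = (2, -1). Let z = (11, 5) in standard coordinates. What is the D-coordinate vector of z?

(-3, 4)

Write z = c_1 e1 + c_2 e2 and solve for the c_i.
System: -c_1 + 2c_2 = 11, -3c_1 - c_2 = 5; solving gives c_1 = -3, c_2 = 4.
Check: -3e1 + 4e2 = (11, 5).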